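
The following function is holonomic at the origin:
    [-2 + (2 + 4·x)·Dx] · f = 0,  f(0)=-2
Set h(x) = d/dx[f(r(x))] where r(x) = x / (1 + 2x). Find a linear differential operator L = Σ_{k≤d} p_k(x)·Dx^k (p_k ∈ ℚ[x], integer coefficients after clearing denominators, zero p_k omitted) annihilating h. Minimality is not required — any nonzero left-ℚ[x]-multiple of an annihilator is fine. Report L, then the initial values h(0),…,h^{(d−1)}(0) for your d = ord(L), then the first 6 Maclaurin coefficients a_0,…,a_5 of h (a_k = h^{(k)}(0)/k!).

L = (-5 - 16·x) + (-1 - 6·x - 8·x^2)·Dx  (order 1).
h: a_k = -2, 10, -39, 141, -1995/4, 7059/4, …
ICs: h(0) = -2.

f: a_k = -2, -2, 1, -1, 5/4, -7/4, …
f∘r: x↦r, Dx↦Dx/r' in L_f ⇒ L₀.
Differentiate: ansatz ord ≤ ord L₀ ⇒ L.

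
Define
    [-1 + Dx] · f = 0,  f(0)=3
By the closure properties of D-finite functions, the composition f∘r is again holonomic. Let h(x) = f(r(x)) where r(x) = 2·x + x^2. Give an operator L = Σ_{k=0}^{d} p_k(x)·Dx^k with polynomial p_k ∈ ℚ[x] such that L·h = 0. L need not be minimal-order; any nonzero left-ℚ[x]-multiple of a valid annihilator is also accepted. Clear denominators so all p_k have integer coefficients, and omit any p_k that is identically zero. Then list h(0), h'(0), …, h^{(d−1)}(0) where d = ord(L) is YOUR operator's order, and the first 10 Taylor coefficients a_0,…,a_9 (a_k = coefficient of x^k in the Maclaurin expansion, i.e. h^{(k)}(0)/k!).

L = (-2 - 2·x) + Dx  (order 1).
h: a_k = 3, 6, 9, 10, 19/2, 39/5, 173/30, 407/105, 135/56, 5281/3780, …
ICs: h(0) = 3.

f: a_k = 3, 3, 3/2, 1/2, 1/8, 1/40, 1/240, 1/1680, 1/13440, 1/120960, …
h₀=f(r): pull back L_f along r ⇒ L₀.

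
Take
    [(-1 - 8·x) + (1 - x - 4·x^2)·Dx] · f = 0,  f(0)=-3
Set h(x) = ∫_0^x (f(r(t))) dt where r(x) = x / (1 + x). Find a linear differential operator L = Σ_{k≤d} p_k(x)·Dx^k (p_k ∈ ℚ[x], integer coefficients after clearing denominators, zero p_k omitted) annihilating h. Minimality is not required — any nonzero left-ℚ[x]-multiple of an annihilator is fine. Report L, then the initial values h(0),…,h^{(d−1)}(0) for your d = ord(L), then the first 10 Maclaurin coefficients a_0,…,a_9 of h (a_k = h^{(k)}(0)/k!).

f: a_k = -3, -3, -15, -27, -87, -195, -543, -1323, -3495, -8787, …
Change of var in L_f (x↦r) gives L₀.
h=∫₀ˣh₀: take L = L₀·Dx.
L = (1 + 9·x)·Dx + (-1 - 2·x + 3·x^2 + 4·x^3)·Dx^2  (order 2).
h: a_k = 0, -3, -3/2, -4, 0, -48/5, 8, -240/7, 54, -464/3, …
ICs: h(0) = 0, h′(0) = -3.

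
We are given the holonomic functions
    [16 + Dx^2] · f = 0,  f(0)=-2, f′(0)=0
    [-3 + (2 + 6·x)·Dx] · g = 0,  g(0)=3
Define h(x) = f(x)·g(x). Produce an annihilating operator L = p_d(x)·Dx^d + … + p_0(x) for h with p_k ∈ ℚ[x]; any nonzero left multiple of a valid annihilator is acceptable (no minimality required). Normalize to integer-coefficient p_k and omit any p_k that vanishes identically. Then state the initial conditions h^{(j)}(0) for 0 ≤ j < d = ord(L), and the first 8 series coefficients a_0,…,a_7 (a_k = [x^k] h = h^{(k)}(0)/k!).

f: a_k = -2, 0, 16, 0, -64/3, 0, 512/45, 0, …
g: a_k = 3, 9/2, -27/8, 81/16, -1215/128, 5103/256, -45927/1024, 216513/2048, …
L₀ := L_f ⊗_s L_g (sym. prod.), ord ≤ 2.
L = (91 + 384·x + 576·x^2) + (-12 - 36·x)·Dx + (4 + 24·x + 36·x^2)·Dx^2  (order 2).
h: a_k = -6, -9, 219/4, 495/8, -6337/64, -7023/128, 337609/7680, 259579/5120, …
ICs: h(0) = -6, h′(0) = -9.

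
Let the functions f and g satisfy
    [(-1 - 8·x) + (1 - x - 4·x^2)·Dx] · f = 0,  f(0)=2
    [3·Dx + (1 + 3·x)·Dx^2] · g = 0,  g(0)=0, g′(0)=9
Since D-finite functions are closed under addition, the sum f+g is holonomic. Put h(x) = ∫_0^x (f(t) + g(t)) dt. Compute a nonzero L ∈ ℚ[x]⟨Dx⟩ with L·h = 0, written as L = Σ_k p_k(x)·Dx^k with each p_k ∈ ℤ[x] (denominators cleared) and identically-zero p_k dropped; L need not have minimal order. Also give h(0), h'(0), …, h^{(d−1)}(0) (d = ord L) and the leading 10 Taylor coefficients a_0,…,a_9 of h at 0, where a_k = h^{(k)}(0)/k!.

f: a_k = 2, 2, 10, 18, 58, 130, 362, 882, 2330, 5858, …
g: a_k = 0, 9, -27/2, 27, -243/4, 729/5, -729/2, 6561/7, -19683/8, 6561, …
Sum ⇒ L₀ = lclm(L_f,L_g) in ℚ(x)⟨Dx⟩.
Integrate: L := L₀·Dx.
L = (342 + 2178·x + 6624·x^2 + 6336·x^3 + 6912·x^4)·Dx^2 + (36 + 696·x + 4356·x^2 + 10176·x^3 + 12960·x^4 + 11520·x^5)·Dx^3 + (-13 - 101·x - 191·x^2 + 225·x^3 + 1440·x^4 + 2928·x^5 + 2304·x^6)·Dx^4  (order 4).
h: a_k = 0, 2, 11/2, -7/6, 45/4, -11/20, 1379/30, -5/14, 12735/56, -1043/72, …
ICs: h(0) = 0, h′(0) = 2, h′′(0) = 11, h′′′(0) = -7.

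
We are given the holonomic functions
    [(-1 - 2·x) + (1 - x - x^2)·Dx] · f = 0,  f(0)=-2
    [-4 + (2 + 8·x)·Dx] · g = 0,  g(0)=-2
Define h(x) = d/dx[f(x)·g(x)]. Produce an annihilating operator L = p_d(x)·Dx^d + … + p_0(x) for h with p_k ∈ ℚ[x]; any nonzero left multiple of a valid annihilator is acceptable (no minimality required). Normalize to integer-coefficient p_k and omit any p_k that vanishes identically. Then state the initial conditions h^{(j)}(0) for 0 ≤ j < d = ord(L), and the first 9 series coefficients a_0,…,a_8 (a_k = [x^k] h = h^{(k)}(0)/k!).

f: a_k = -2, -2, -4, -6, -10, -16, -26, -42, -68, …
g: a_k = -2, -4, 4, -8, 20, -56, 168, -528, 1716, …
h₀=f·g: eliminate ⇒ L₀, order ≤ 1·1.
h=h₀': d/dx-closure on L₀ ⇒ L.
L = (4 + 66·x + 126·x^2 + 80·x^3 + 60·x^4) + (-3 - 13·x - 3·x^2 + 14·x^3 + 46·x^4 + 24·x^5)·Dx  (order 1).
h: a_k = 12, 16, 108, 16, 760, -1080, 7196, -20672, 88956, …
ICs: h(0) = 12.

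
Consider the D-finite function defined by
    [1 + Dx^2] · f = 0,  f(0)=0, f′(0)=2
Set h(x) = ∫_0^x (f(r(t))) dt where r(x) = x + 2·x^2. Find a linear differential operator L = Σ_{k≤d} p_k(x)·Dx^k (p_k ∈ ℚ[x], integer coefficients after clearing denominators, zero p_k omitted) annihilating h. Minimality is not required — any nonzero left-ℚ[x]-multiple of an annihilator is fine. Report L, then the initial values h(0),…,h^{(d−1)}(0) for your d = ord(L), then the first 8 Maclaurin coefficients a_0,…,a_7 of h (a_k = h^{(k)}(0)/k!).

f: a_k = 0, 2, 0, -1/3, 0, 1/60, 0, -1/2520, …
Substitute x→r, Dx→(1/r')Dx; clear ⇒ L₀.
h=∫h₀ ⇒ L = L₀·Dx.
L = (1 + 12·x + 48·x^2 + 64·x^3)·Dx - 4·Dx^2 + (1 + 4·x)·Dx^3  (order 3).
h: a_k = 0, 0, 1, 4/3, -1/12, -2/5, -239/360, -5/14, …
ICs: h(0) = 0, h′(0) = 0, h′′(0) = 2.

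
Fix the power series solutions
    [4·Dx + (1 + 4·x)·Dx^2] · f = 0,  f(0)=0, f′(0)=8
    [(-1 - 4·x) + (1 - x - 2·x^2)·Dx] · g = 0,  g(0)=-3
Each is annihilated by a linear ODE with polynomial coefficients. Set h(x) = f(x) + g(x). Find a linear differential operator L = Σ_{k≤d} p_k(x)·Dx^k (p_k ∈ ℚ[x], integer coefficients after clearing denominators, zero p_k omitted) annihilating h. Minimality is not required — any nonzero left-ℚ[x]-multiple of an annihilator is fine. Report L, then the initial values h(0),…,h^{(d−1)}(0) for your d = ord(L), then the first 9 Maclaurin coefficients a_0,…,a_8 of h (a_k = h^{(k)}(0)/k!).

L = (-156 - 624·x - 1440·x^2 - 768·x^3 - 768·x^4)·Dx + (1 - 160·x - 1064·x^2 - 1952·x^3 - 1600·x^4 - 1280·x^5)·Dx^2 + (5 + 39·x + 66·x^2 - 80·x^3 - 240·x^4 - 384·x^5 - 256·x^6)·Dx^3  (order 3).
h: a_k = -3, 5, -25, 83/3, -161, 1733/5, -4483/3, 30983/7, -16897, …
ICs: h(0) = -3, h′(0) = 5, h′′(0) = -50.

f: a_k = 0, 8, -16, 128/3, -128, 2048/5, -4096/3, 32768/7, -16384, …
g: a_k = -3, -3, -9, -15, -33, -63, -129, -255, -513, …
f+g: L₀ = lclm(L_f,L_g), ord ≤ 2+1.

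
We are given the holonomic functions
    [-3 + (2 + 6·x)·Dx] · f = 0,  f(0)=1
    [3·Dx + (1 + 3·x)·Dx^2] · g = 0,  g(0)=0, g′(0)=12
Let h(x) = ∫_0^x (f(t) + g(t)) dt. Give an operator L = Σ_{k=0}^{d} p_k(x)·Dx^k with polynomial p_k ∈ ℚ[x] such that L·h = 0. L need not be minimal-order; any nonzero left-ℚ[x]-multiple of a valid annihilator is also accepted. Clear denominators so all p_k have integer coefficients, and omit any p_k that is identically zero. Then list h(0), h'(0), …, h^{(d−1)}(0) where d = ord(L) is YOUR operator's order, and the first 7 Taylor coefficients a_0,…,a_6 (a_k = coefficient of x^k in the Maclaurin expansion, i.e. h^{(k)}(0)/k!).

f: a_k = 1, 3/2, -9/8, 27/16, -405/128, 1701/256, -15309/1024, …
g: a_k = 0, 12, -18, 36, -81, 972/5, -486, …
Weyl lclm of L_f,L_g ⇒ L₀ (ord ≤ 3).
h=∫h₀ ⇒ L = L₀·Dx.
L = 9·Dx^2 + (15 + 45·x)·Dx^3 + (2 + 12·x + 18·x^2)·Dx^4  (order 4).
h: a_k = 0, 1, 27/4, -51/8, 603/64, -10773/640, 85779/2560, …
ICs: h(0) = 0, h′(0) = 1, h′′(0) = 27/2, h′′′(0) = -153/4.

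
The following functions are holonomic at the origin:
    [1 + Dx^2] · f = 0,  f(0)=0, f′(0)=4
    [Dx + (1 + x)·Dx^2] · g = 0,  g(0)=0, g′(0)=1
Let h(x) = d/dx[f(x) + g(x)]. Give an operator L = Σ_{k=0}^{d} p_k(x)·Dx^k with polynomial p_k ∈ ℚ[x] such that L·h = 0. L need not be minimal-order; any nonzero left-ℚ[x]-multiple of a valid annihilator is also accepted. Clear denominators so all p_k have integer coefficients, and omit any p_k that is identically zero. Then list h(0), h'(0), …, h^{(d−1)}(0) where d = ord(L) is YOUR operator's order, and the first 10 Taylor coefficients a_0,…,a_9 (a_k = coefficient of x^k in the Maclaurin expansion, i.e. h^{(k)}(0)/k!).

f: a_k = 0, 4, 0, -2/3, 0, 1/30, 0, -1/1260, 0, 1/90720, …
g: a_k = 0, 1, -1/2, 1/3, -1/4, 1/5, -1/6, 1/7, -1/8, 1/9, …
h₀=f+g: left-lcm gives L₀, ord ≤ 4.
Differentiate: ansatz ord ≤ ord L₀ ⇒ L.
L = (7 + 2·x + x^2) + (3 + 5·x + 3·x^2 + x^3)·Dx + (7 + 2·x + x^2)·Dx^2 + (3 + 5·x + 3·x^2 + x^3)·Dx^3  (order 3).
h: a_k = 5, -1, -1, -1, 7/6, -1, 179/180, -1, 10081/10080, -1, …
ICs: h(0) = 5, h′(0) = -1, h′′(0) = -2.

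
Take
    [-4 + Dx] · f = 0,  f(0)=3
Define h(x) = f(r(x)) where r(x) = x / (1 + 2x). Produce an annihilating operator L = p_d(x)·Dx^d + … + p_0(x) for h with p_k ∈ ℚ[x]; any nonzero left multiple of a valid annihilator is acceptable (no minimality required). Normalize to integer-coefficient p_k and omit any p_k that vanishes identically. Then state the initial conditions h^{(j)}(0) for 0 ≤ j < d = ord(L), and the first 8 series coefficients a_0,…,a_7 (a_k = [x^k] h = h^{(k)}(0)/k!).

f: a_k = 3, 12, 24, 32, 32, 128/5, 256/15, 1024/105, …
Change of var in L_f (x↦r) gives L₀.
L = -4 + (1 + 4·x + 4·x^2)·Dx  (order 1).
h: a_k = 3, 12, 0, -16, 32, -192/5, 256/15, 1280/21, …
ICs: h(0) = 3.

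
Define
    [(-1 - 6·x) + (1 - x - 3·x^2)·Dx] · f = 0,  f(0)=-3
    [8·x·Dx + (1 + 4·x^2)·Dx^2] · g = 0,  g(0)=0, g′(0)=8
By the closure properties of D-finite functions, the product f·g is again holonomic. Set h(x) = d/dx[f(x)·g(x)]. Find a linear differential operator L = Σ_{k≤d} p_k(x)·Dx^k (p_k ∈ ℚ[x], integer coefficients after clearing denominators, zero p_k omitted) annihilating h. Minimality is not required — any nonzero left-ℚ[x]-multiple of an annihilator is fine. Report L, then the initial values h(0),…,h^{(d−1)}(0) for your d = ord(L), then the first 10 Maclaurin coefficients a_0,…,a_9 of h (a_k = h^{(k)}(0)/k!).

f: a_k = -3, -3, -12, -21, -57, -120, -291, -651, -1524, -3477, …
g: a_k = 0, 8, 0, -32/3, 0, 128/5, 0, -512/7, 0, 2048/9, …
Sym-product of L_f,L_g gives L₀ (≤ ord 2).
h₀' ⇒ L via d/dx closure of L₀.
L = (22 + 1032·x^2 + 1152·x^3 + 5184·x^4) + (13 + 86·x + 132·x^2 + 600·x^3 + 1152·x^4 + 3456·x^5)·Dx + (-3 - x - 35·x^2 + 44·x^3 + 16·x^4 + 192·x^5 + 432·x^6)·Dx^2  (order 2).
h: a_k = -24, -48, -192, -544, -2024, -24384/5, -63272/5, -1188928/35, -3260928/35, -692720/3, …
ICs: h(0) = -24, h′(0) = -48.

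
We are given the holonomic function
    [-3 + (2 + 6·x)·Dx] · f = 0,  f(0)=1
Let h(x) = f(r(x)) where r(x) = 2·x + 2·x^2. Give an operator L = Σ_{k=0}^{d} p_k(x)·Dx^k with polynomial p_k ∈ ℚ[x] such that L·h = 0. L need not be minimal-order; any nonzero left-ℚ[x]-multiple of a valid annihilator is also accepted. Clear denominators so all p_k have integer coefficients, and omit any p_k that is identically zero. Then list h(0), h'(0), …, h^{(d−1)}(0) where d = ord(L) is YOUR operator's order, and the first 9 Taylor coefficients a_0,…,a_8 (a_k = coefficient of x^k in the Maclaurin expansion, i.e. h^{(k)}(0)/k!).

f: a_k = 1, 3/2, -9/8, 27/16, -405/128, 1701/256, -15309/1024, 72171/2048, -2814669/32768, …
f∘r: x↦r, Dx↦Dx/r' in L_f ⇒ L₀.
L = (-3 - 6·x) + (1 + 6·x + 6·x^2)·Dx  (order 1).
h: a_k = 1, 3, -3/2, 9/2, -117/8, 405/8, -2943/16, 11097/16, -344493/128, …
ICs: h(0) = 1.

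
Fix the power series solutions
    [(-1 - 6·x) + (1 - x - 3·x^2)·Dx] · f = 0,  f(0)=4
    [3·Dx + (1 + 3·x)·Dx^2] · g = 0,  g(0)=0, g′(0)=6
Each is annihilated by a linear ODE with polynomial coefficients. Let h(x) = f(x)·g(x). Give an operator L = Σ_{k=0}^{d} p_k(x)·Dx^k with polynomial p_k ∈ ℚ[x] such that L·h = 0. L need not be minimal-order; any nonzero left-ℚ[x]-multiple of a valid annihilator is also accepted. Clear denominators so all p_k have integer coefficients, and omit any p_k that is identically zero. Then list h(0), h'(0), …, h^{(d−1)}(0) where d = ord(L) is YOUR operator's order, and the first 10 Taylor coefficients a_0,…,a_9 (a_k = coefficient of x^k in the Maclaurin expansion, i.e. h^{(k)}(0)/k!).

f: a_k = 4, 4, 16, 28, 76, 160, 388, 868, 2032, 4636, …
g: a_k = 0, 6, -9, 18, -81/2, 486/5, -243, 4374/7, -6561/4, 4374, …
Product ⇒ symmetric product L₀, ord ≤ 2.
L = (9 + 36·x) + (-1 + 21·x + 45·x^2)·Dx + (-1 - 2·x + 6·x^2 + 9·x^3)·Dx^2  (order 2).
h: a_k = 0, 24, -12, 132, -66, 3594/5, -2256/5, 147162/35, -129849/35, 923997/35, …
ICs: h(0) = 0, h′(0) = 24.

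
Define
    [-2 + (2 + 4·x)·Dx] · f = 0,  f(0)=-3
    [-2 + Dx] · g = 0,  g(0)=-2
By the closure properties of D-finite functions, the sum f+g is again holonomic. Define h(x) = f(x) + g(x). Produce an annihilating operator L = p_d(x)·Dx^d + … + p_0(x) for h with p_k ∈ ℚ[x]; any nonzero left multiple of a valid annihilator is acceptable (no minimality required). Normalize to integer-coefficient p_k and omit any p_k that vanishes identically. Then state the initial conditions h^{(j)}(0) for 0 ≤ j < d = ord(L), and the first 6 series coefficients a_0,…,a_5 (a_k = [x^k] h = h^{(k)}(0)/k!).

L = (6 + 8·x) + (-5 - 16·x - 16·x^2)·Dx + (1 + 6·x + 8·x^2)·Dx^2  (order 2).
h: a_k = -5, -7, -5/2, -25/6, 13/24, -379/120, …
ICs: h(0) = -5, h′(0) = -7.

f: a_k = -3, -3, 3/2, -3/2, 15/8, -21/8, …
g: a_k = -2, -4, -4, -8/3, -4/3, -8/15, …
Sum ⇒ L₀ = lclm(L_f,L_g) in ℚ(x)⟨Dx⟩.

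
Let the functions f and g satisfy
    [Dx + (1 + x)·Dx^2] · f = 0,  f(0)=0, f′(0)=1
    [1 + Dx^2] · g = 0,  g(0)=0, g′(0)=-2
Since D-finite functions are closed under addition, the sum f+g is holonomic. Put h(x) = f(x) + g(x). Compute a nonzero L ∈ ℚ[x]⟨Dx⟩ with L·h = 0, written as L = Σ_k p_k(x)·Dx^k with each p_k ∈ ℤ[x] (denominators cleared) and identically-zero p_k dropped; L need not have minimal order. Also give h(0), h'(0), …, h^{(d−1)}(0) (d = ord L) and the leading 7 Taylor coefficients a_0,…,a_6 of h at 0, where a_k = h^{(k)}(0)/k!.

f: a_k = 0, 1, -1/2, 1/3, -1/4, 1/5, -1/6, …
g: a_k = 0, -2, 0, 1/3, 0, -1/60, 0, …
Weyl lclm of L_f,L_g ⇒ L₀ (ord ≤ 4).
L = (7 + 2·x + x^2)·Dx + (3 + 5·x + 3·x^2 + x^3)·Dx^2 + (7 + 2·x + x^2)·Dx^3 + (3 + 5·x + 3·x^2 + x^3)·Dx^4  (order 4).
h: a_k = 0, -1, -1/2, 2/3, -1/4, 11/60, -1/6, …
ICs: h(0) = 0, h′(0) = -1, h′′(0) = -1, h′′′(0) = 4.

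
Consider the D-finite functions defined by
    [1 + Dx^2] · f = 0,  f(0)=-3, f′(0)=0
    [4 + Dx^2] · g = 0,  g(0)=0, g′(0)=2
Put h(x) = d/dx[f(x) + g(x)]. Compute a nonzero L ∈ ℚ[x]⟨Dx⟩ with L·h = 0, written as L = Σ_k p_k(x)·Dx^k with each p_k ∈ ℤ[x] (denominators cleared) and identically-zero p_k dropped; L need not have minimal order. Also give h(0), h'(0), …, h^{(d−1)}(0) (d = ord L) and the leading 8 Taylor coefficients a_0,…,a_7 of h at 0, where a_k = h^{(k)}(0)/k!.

f: a_k = -3, 0, 3/2, 0, -1/8, 0, 1/240, 0, …
g: a_k = 0, 2, 0, -4/3, 0, 4/15, 0, -8/315, …
Sum ⇒ L₀ = lclm(L_f,L_g) in ℚ(x)⟨Dx⟩.
h₀' ⇒ L via d/dx closure of L₀.
L = 4 + 5·Dx^2 + Dx^4  (order 4).
h: a_k = 2, 3, -4, -1/2, 4/3, 1/40, -8/45, -1/1680, …
ICs: h(0) = 2, h′(0) = 3, h′′(0) = -8, h′′′(0) = -3.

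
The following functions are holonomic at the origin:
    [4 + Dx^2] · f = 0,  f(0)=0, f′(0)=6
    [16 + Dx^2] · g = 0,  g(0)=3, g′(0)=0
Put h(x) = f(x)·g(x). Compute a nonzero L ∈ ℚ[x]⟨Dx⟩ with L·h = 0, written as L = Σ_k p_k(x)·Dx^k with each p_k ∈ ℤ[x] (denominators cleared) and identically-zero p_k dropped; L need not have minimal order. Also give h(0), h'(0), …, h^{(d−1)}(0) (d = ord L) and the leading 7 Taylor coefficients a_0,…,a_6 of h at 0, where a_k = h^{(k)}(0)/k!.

L = 144 + 40·Dx^2 + Dx^4  (order 4).
h: a_k = 0, 18, 0, -156, 0, 1452/5, 0, …
ICs: h(0) = 0, h′(0) = 18, h′′(0) = 0, h′′′(0) = -936.

f: a_k = 0, 6, 0, -4, 0, 4/5, 0, …
g: a_k = 3, 0, -24, 0, 32, 0, -256/15, …
Sym-product of L_f,L_g gives L₀ (≤ ord 4).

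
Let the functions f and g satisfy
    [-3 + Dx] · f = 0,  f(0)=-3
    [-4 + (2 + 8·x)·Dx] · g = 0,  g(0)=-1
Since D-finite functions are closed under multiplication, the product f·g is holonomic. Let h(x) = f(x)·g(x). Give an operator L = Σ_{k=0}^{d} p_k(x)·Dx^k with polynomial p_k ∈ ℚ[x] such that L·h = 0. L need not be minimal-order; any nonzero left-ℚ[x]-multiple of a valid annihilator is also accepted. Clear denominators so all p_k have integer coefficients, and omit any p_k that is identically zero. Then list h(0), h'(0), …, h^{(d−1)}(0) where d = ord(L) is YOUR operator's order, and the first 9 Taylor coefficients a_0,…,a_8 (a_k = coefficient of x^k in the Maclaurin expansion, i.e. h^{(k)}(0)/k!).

L = (-5 - 12·x) + (1 + 4·x)·Dx  (order 1).
h: a_k = 3, 15, 51/2, 69/2, 129/8, 1893/40, -1377/16, 176247/560, -4632021/4480, …
ICs: h(0) = 3.

f: a_k = -3, -9, -27/2, -27/2, -81/8, -243/40, -243/80, -729/560, -2187/4480, …
g: a_k = -1, -2, 2, -4, 10, -28, 84, -264, 858, …
f·g: L₀ = L_f ⊗_s L_g, ord ≤ 1·1.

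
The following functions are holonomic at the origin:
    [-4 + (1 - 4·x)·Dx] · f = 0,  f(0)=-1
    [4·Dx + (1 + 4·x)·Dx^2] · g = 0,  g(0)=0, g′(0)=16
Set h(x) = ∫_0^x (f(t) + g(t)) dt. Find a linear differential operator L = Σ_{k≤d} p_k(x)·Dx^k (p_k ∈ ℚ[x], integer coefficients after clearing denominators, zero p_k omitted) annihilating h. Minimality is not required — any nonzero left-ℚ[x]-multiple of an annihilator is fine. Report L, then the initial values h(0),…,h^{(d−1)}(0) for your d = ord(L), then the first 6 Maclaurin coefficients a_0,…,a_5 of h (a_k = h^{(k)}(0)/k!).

L = (160 + 128·x)·Dx^2 + (16 + 256·x + 256·x^2)·Dx^3 + (-3 - 4·x + 48·x^2 + 64·x^3)·Dx^4  (order 4).
h: a_k = 0, -1, 6, -16, 16/3, -512/5, …
ICs: h(0) = 0, h′(0) = -1, h′′(0) = 12, h′′′(0) = -96.

f: a_k = -1, -4, -16, -64, -256, -1024, …
g: a_k = 0, 16, -32, 256/3, -256, 4096/5, …
L₀ := lclm(L_f,L_g); ord L₀ ≤ 1+2.
h=∫₀ˣh₀: take L = L₀·Dx.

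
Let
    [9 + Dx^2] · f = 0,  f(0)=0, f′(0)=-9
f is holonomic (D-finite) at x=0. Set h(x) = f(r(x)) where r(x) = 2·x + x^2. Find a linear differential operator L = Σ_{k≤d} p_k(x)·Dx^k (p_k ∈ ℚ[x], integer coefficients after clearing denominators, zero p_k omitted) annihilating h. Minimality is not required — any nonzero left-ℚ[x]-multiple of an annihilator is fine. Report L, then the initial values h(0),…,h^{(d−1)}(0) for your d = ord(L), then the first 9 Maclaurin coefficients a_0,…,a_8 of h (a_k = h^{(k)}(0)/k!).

L = (36 + 108·x + 108·x^2 + 36·x^3) - Dx + (1 + x)·Dx^2  (order 2).
h: a_k = 0, -18, -9, 108, 162, -567/5, -945/2, -11178/35, 1701/5, …
ICs: h(0) = 0, h′(0) = -18.

f: a_k = 0, -9, 0, 27/2, 0, -243/40, 0, 729/560, 0, …
h₀=f(r): pull back L_f along r ⇒ L₀.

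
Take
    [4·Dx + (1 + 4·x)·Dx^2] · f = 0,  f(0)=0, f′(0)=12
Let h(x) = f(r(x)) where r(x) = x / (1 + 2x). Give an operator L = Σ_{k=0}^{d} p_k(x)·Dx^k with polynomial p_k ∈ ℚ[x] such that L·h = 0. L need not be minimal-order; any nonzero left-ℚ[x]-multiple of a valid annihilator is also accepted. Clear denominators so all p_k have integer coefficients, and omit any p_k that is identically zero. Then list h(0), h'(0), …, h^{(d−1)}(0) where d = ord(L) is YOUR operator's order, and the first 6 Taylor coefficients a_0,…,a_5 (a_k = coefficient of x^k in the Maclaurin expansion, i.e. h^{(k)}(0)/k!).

f: a_k = 0, 12, -24, 64, -192, 3072/5, …
L₀ from L_f via x↦r, Dx↦r'^{-1}Dx.
L = (8 + 24·x)·Dx + (1 + 8·x + 12·x^2)·Dx^2  (order 2).
h: a_k = 0, 12, -48, 208, -960, 23232/5, …
ICs: h(0) = 0, h′(0) = 12.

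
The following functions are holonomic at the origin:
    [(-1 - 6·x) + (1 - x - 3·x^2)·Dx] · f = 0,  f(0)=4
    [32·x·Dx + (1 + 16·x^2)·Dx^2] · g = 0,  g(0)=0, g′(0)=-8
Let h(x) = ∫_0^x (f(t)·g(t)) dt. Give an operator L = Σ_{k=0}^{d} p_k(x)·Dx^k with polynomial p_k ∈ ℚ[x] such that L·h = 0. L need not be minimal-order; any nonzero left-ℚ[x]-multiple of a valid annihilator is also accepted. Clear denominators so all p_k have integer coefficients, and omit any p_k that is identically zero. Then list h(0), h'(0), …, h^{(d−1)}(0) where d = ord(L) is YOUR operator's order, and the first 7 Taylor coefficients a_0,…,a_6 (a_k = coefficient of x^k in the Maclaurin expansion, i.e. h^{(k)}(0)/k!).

f: a_k = 4, 4, 16, 28, 76, 160, 388, …
g: a_k = 0, -8, 0, 128/3, 0, -2048/5, 0, …
f·g: L₀ = L_f ⊗_s L_g, ord ≤ 1·2.
h=∫₀ˣh₀: take L = L₀·Dx.
L = (6 + 32·x + 288·x^2)·Dx + (2 - 20·x + 64·x^2 + 288·x^3)·Dx^2 + (-1 + x - 13·x^2 + 16·x^3 + 48·x^4)·Dx^3  (order 3).
h: a_k = 0, 0, -16, -32/3, 32/3, -32/3, -11728/45, …
ICs: h(0) = 0, h′(0) = 0, h′′(0) = -32.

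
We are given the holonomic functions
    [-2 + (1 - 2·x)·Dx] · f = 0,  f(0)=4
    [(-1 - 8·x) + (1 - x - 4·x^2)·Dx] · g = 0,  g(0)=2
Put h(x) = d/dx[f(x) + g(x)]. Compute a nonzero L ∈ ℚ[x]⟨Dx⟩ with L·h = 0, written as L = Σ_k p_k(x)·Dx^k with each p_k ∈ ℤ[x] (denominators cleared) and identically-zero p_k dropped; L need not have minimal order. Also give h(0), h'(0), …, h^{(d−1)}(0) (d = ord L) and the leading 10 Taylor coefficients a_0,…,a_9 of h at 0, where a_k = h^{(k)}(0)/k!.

L = (12 - 576·x + 1152·x^2 - 3072·x^3 + 1536·x^4) + (15 + 60·x - 288·x^2 + 1152·x^3 - 2880·x^4 + 1536·x^5)·Dx + (-3 + 21·x - 78·x^2 + 128·x^3 + 96·x^4 - 448·x^5 + 256·x^6)·Dx^2  (order 2).
h: a_k = 10, 52, 150, 488, 1290, 3708, 9758, 26832, 71154, 192740, …
ICs: h(0) = 10, h′(0) = 52.

f: a_k = 4, 8, 16, 32, 64, 128, 256, 512, 1024, 2048, …
g: a_k = 2, 2, 10, 18, 58, 130, 362, 882, 2330, 5858, …
L₀ := lclm(L_f,L_g); ord L₀ ≤ 1+1.
Differentiate: ansatz ord ≤ ord L₀ ⇒ L.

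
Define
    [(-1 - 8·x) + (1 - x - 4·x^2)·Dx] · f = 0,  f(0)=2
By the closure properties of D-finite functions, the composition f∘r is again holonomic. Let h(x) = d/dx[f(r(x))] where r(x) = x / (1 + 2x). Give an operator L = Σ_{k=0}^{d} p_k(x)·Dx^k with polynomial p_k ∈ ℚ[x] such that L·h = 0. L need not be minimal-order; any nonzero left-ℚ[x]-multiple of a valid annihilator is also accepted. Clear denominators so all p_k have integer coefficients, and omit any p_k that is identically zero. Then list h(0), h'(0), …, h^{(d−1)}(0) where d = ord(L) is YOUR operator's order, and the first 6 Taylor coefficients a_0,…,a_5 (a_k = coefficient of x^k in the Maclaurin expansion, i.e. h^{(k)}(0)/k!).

f: a_k = 2, 2, 10, 18, 58, 130, …
Change of var in L_f (x↦r) gives L₀.
Derive L from L₀ (diff closure).
L = (6 + 12·x + 72·x^2 + 80·x^3) + (-1 - 15·x - 54·x^2 - 36·x^3 + 40·x^4)·Dx  (order 1).
h: a_k = 2, 12, -42, 216, -950, 4068, …
ICs: h(0) = 2.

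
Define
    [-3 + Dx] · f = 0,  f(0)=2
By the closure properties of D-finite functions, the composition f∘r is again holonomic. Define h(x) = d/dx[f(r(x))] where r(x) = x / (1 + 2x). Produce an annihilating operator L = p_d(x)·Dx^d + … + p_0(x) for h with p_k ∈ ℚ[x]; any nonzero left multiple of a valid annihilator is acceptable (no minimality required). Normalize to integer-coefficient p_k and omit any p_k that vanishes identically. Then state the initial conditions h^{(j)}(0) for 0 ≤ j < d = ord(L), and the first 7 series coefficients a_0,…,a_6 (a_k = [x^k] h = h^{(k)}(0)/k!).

f: a_k = 2, 6, 9, 9, 27/4, 81/20, 81/40, …
L₀ from L_f via x↦r, Dx↦r'^{-1}Dx.
Derive L from L₀ (diff closure).
L = (-1 - 8·x) + (-1 - 4·x - 4·x^2)·Dx  (order 1).
h: a_k = 6, -6, -9, 51, -519/4, 4743/20, -12441/40, …
ICs: h(0) = 6.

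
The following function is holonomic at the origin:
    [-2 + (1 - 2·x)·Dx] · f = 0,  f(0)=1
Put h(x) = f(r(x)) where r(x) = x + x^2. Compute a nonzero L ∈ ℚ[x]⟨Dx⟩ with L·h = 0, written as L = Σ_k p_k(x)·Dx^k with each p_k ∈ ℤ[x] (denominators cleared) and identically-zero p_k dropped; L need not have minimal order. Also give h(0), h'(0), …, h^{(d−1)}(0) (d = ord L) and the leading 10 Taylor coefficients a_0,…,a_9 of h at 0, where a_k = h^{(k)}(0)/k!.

f: a_k = 1, 2, 4, 8, 16, 32, 64, 128, 256, 512, …
Change of var in L_f (x↦r) gives L₀.
L = (2 + 4·x) + (-1 + 2·x + 2·x^2)·Dx  (order 1).
h: a_k = 1, 2, 6, 16, 44, 120, 328, 896, 2448, 6688, …
ICs: h(0) = 1.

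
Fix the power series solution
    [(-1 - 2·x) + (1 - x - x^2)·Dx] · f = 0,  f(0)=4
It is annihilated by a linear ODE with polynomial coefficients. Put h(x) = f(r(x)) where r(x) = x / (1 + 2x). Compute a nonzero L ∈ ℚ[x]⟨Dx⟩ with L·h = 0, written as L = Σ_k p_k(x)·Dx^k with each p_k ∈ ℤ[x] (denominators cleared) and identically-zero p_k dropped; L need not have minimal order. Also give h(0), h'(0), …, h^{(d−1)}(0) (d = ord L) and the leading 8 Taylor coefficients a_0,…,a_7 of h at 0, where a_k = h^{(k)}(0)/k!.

f: a_k = 4, 4, 8, 12, 20, 32, 52, 84, …
L₀ from L_f via x↦r, Dx↦r'^{-1}Dx.
L = (-1 - 4·x) + (1 + 5·x + 7·x^2 + 2·x^3)·Dx  (order 1).
h: a_k = 4, 4, 0, -4, 12, -32, 84, -220, …
ICs: h(0) = 4.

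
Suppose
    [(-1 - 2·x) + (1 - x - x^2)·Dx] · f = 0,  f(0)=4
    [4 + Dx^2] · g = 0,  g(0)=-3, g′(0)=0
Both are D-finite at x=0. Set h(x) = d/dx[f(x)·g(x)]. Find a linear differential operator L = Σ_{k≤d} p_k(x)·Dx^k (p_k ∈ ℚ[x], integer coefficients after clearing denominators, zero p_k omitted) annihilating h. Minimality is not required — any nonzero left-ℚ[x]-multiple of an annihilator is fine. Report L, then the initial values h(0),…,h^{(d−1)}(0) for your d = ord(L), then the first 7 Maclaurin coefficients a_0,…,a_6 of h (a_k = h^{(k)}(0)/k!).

L = (-6 - 16·x - 8·x^2 + 16·x^3 + 8·x^4) + (-1 + 2·x + 12·x^2 + 8·x^3)·Dx + (1 - 3·x - x^2 + 4·x^3 + 2·x^4)·Dx^2  (order 2).
h: a_k = -12, 0, -36, -80, -160, -1528/5, -8708/15, …
ICs: h(0) = -12, h′(0) = 0.

f: a_k = 4, 4, 8, 12, 20, 32, 52, …
g: a_k = -3, 0, 6, 0, -2, 0, 4/15, …
L₀ := L_f ⊗_s L_g (sym. prod.), ord ≤ 2.
h=h₀': d/dx-closure on L₀ ⇒ L.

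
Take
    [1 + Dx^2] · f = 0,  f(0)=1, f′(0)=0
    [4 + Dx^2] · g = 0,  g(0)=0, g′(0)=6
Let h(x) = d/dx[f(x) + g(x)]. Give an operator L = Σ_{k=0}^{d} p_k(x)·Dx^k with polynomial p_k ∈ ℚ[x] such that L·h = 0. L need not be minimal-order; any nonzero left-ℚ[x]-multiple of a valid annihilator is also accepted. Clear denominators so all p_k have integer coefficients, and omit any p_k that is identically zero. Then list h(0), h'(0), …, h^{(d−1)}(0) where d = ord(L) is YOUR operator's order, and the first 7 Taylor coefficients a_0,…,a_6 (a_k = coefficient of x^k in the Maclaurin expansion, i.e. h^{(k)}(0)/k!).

L = 4 + 5·Dx^2 + Dx^4  (order 4).
h: a_k = 6, -1, -12, 1/6, 4, -1/120, -8/15, …
ICs: h(0) = 6, h′(0) = -1, h′′(0) = -24, h′′′(0) = 1.

f: a_k = 1, 0, -1/2, 0, 1/24, 0, -1/720, …
g: a_k = 0, 6, 0, -4, 0, 4/5, 0, …
Sum ⇒ L₀ = lclm(L_f,L_g) in ℚ(x)⟨Dx⟩.
h₀' ⇒ L via d/dx closure of L₀.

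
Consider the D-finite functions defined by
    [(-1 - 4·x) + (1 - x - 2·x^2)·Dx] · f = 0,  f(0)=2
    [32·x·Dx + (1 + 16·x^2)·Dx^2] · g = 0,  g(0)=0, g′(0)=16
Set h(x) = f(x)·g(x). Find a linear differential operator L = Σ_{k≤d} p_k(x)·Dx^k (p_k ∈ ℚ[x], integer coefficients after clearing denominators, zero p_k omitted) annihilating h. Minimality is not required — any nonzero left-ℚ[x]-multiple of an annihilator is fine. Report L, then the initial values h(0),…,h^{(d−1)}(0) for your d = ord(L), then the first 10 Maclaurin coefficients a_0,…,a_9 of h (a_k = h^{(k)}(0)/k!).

L = (4 + 32·x + 192·x^2) + (2 - 24·x + 64·x^2 + 192·x^3)·Dx + (-1 + x - 14·x^2 + 16·x^3 + 32·x^4)·Dx^2  (order 2).
h: a_k = 0, 32, 32, -224/3, -32/3, 7392/5, 21856/15, -1502624/105, -79776/7, 60794656/315, …
ICs: h(0) = 0, h′(0) = 32.

f: a_k = 2, 2, 6, 10, 22, 42, 86, 170, 342, 682, …
g: a_k = 0, 16, 0, -256/3, 0, 4096/5, 0, -65536/7, 0, 1048576/9, …
L₀ := L_f ⊗_s L_g (sym. prod.), ord ≤ 2.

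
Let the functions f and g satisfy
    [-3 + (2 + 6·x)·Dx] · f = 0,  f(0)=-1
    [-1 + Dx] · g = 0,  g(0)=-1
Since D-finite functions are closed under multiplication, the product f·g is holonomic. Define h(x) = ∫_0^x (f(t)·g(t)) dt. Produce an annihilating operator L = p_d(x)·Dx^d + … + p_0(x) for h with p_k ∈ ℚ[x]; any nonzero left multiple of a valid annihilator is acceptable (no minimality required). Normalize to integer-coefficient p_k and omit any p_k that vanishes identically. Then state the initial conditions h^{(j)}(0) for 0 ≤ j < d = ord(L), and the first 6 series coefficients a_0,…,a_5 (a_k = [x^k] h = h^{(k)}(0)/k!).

f: a_k = -1, -3/2, 9/8, -27/16, 405/128, -1701/256, …
g: a_k = -1, -1, -1/2, -1/6, -1/24, -1/120, …
Product ⇒ symmetric product L₀, ord ≤ 1.
h=∫h₀ ⇒ L = L₀·Dx.
L = (-5 - 6·x)·Dx + (2 + 6·x)·Dx^2  (order 2).
h: a_k = 0, 1, 5/4, 7/24, 71/192, -671/1920, …
ICs: h(0) = 0, h′(0) = 1.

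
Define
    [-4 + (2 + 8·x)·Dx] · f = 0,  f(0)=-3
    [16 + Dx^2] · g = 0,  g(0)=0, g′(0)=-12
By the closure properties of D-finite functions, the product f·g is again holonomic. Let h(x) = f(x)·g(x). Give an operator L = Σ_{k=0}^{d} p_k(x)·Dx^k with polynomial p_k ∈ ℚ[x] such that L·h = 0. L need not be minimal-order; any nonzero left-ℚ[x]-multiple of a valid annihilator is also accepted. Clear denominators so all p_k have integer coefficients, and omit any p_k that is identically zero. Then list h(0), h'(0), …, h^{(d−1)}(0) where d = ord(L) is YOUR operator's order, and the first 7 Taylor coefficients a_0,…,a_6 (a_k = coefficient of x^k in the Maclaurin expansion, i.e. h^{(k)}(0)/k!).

f: a_k = -3, -6, 6, -12, 30, -84, 252, …
g: a_k = 0, -12, 0, 32, 0, -128/5, 0, …
Sym-product of L_f,L_g gives L₀ (≤ ord 2).
L = (28 + 128·x + 256·x^2) + (-4 - 16·x)·Dx + (1 + 8·x + 16·x^2)·Dx^2  (order 2).
h: a_k = 0, 36, 72, -168, -48, -456/5, 3888/5, …
ICs: h(0) = 0, h′(0) = 36.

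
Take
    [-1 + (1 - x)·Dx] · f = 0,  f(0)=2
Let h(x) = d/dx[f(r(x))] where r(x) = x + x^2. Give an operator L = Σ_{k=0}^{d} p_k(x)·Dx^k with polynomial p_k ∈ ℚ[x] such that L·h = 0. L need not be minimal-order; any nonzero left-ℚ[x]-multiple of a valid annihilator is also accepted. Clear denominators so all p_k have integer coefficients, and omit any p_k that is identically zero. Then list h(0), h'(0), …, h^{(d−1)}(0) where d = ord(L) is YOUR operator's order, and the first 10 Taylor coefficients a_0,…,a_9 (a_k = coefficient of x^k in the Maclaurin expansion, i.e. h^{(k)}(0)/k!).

f: a_k = 2, 2, 2, 2, 2, 2, 2, 2, 2, 2, …
h₀=f(r): pull back L_f along r ⇒ L₀.
h₀' ⇒ L via d/dx closure of L₀.
L = (4 + 6·x + 6·x^2) + (-1 - x + 3·x^2 + 2·x^3)·Dx  (order 1).
h: a_k = 2, 8, 18, 40, 80, 156, 294, 544, 990, 1780, …
ICs: h(0) = 2.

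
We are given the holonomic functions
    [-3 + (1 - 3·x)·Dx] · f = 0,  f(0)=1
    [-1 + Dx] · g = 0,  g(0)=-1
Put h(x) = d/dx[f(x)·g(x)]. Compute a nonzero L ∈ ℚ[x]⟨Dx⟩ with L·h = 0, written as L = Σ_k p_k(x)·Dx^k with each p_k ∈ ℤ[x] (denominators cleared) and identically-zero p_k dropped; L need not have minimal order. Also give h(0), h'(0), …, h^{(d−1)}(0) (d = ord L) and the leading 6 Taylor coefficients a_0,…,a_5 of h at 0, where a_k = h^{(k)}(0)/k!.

f: a_k = 1, 3, 9, 27, 81, 243, …
g: a_k = -1, -1, -1/2, -1/6, -1/24, -1/120, …
h₀=f·g: eliminate ⇒ L₀, order ≤ 1·1.
Derive L from L₀ (diff closure).
L = (25 - 24·x + 9·x^2) + (-4 + 15·x - 9·x^2)·Dx  (order 1).
h: a_k = -4, -25, -113, -2713/6, -5087/3, -732529/120, …
ICs: h(0) = -4.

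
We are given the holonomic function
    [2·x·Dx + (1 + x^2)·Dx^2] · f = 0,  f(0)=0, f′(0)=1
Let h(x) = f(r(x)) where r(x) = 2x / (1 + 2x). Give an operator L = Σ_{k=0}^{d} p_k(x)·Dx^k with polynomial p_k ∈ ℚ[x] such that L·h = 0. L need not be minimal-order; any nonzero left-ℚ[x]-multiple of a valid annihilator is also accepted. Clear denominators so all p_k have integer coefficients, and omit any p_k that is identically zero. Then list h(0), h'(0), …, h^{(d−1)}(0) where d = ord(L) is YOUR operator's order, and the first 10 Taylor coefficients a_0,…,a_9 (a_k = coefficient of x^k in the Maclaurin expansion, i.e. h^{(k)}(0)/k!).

f: a_k = 0, 1, 0, -1/3, 0, 1/5, 0, -1/7, 0, 1/9, …
Substitute x→r, Dx→(1/r')Dx; clear ⇒ L₀.
L = (4 + 16·x)·Dx + (1 + 4·x + 8·x^2)·Dx^2  (order 2).
h: a_k = 0, 2, -4, 16/3, 0, -128/5, 256/3, -1024/7, 0, 8192/9, …
ICs: h(0) = 0, h′(0) = 2.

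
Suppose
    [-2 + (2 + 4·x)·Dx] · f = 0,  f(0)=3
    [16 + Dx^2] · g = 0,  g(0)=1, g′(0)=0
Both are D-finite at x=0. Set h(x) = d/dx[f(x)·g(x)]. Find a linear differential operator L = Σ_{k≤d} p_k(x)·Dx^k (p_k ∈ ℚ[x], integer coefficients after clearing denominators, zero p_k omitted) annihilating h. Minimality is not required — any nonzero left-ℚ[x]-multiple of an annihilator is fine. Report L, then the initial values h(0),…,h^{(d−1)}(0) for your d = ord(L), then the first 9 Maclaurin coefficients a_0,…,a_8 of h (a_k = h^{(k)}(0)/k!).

L = (413 + 2688·x + 6784·x^2 + 8192·x^3 + 4096·x^4) + (-26 - 180·x - 384·x^2 - 256·x^3)·Dx + (19 + 140·x + 396·x^2 + 512·x^3 + 256·x^4)·Dx^2  (order 2).
h: a_k = 3, -51, -135/2, 337/2, 905/8, -5281/40, -26677/240, 199649/1680, -338661/4480, …
ICs: h(0) = 3, h′(0) = -51.

f: a_k = 3, 3, -3/2, 3/2, -15/8, 21/8, -63/16, 99/16, -1287/128, …
g: a_k = 1, 0, -8, 0, 32/3, 0, -256/45, 0, 512/315, …
h₀=f·g: eliminate ⇒ L₀, order ≤ 1·2.
Differentiate: ansatz ord ≤ ord L₀ ⇒ L.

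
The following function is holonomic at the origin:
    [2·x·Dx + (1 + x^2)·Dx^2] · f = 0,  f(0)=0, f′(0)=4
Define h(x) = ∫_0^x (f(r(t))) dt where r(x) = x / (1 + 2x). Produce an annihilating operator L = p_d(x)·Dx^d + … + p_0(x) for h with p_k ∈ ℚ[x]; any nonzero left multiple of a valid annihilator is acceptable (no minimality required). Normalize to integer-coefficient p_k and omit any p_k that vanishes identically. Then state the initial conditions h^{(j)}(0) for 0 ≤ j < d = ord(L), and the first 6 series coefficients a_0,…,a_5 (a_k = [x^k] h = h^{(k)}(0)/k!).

f: a_k = 0, 4, 0, -4/3, 0, 4/5, …
f∘r: x↦r, Dx↦Dx/r' in L_f ⇒ L₀.
h=∫h₀ ⇒ L = L₀·Dx.
L = (4 + 10·x)·Dx^2 + (1 + 4·x + 5·x^2)·Dx^3  (order 3).
h: a_k = 0, 0, 2, -8/3, 11/3, -24/5, …
ICs: h(0) = 0, h′(0) = 0, h′′(0) = 4.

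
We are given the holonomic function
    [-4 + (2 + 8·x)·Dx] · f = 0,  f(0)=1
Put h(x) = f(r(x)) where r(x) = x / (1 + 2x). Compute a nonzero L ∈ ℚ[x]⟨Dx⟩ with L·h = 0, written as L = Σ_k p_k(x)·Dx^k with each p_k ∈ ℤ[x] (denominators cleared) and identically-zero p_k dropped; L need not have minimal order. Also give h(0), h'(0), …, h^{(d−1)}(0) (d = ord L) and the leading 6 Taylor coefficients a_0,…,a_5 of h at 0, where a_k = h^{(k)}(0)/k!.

L = -2 + (1 + 8·x + 12·x^2)·Dx  (order 1).
h: a_k = 1, 2, -6, 20, -74, 300, …
ICs: h(0) = 1.

f: a_k = 1, 2, -2, 4, -10, 28, …
Change of var in L_f (x↦r) gives L₀.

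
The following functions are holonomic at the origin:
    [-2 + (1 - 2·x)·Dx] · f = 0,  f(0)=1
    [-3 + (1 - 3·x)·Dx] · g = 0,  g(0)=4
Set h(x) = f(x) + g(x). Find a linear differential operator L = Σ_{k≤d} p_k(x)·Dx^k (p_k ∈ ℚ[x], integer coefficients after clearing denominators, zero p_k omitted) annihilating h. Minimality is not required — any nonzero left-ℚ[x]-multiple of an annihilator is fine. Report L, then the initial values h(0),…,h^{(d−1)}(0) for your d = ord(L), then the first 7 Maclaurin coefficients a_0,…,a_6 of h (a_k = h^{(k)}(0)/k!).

L = -12 + (10 - 24·x)·Dx + (-1 + 5·x - 6·x^2)·Dx^2  (order 2).
h: a_k = 5, 14, 40, 116, 340, 1004, 2980, …
ICs: h(0) = 5, h′(0) = 14.

f: a_k = 1, 2, 4, 8, 16, 32, 64, …
g: a_k = 4, 12, 36, 108, 324, 972, 2916, …
L₀ := lclm(L_f,L_g); ord L₀ ≤ 1+1.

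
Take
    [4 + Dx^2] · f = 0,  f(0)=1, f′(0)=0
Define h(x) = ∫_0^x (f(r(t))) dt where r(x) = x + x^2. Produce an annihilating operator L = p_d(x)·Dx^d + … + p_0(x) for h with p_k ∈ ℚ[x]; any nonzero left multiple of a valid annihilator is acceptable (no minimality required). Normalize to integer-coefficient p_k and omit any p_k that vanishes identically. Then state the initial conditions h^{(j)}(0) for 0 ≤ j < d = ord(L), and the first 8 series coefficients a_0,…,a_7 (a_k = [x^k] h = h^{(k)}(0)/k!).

f: a_k = 1, 0, -2, 0, 2/3, 0, -4/45, 0, …
L₀ from L_f via x↦r, Dx↦r'^{-1}Dx.
∫: right-multiply L₀ by Dx.
L = (4 + 24·x + 48·x^2 + 32·x^3)·Dx - 2·Dx^2 + (1 + 2·x)·Dx^3  (order 3).
h: a_k = 0, 1, 0, -2/3, -1, -4/15, 4/9, 176/315, …
ICs: h(0) = 0, h′(0) = 1, h′′(0) = 0.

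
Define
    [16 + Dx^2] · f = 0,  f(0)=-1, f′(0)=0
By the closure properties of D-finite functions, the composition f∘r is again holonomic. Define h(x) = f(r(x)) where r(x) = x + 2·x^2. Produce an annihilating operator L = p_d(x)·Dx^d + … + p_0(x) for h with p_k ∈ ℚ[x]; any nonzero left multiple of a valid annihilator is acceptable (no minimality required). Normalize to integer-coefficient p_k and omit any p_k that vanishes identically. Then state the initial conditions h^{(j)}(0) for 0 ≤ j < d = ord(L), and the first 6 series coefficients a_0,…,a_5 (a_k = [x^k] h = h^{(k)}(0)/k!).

f: a_k = -1, 0, 8, 0, -32/3, 0, …
Substitute x→r, Dx→(1/r')Dx; clear ⇒ L₀.
L = (16 + 192·x + 768·x^2 + 1024·x^3) - 4·Dx + (1 + 4·x)·Dx^2  (order 2).
h: a_k = -1, 0, 8, 32, 64/3, -256/3, …
ICs: h(0) = -1, h′(0) = 0.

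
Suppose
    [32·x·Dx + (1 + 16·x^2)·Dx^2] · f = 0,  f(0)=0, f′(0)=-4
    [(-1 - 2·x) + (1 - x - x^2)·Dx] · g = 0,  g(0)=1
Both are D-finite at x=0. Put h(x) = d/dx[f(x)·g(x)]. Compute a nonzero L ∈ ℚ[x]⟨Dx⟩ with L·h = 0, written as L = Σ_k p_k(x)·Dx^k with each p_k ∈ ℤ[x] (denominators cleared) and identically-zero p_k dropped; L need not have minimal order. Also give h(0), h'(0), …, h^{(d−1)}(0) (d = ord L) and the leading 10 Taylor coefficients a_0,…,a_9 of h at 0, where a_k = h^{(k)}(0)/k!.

L = (-58 + 3360·x^2 + 6144·x^3 + 9216·x^4) + (19 + 70·x - 528·x^2 + 352·x^3 + 6144·x^4 + 6144·x^5)·Dx + (-1 - 15·x - 47·x^2 - 176·x^3 - 448·x^4 + 1024·x^5 + 768·x^6)·Dx^2  (order 2).
h: a_k = -4, -8, 40, 112/3, -2732/3, -5184/5, 208492/15, 1522784/105, -1595704/7, -14814952/63, …
ICs: h(0) = -4, h′(0) = -8.

f: a_k = 0, -4, 0, 64/3, 0, -1024/5, 0, 16384/7, 0, -262144/9, …
g: a_k = 1, 1, 2, 3, 5, 8, 13, 21, 34, 55, …
h₀=f·g: eliminate ⇒ L₀, order ≤ 2·1.
Derive L from L₀ (diff closure).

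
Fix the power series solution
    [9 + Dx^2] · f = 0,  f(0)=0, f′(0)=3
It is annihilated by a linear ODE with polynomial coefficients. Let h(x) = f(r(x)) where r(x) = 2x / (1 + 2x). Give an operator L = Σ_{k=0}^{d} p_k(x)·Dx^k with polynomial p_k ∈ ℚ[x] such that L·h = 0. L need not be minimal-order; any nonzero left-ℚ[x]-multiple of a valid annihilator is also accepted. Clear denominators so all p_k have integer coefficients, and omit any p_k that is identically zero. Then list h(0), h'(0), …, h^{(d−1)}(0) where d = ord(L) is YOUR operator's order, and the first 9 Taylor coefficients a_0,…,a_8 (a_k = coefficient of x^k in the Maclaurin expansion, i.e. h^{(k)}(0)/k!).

L = 36 + (4 + 24·x + 48·x^2 + 32·x^3)·Dx + (1 + 8·x + 24·x^2 + 32·x^3 + 16·x^4)·Dx^2  (order 2).
h: a_k = 0, 6, -12, -12, 168, -3516/5, 2040, -154824/35, 30288/5, …
ICs: h(0) = 0, h′(0) = 6.

f: a_k = 0, 3, 0, -9/2, 0, 81/40, 0, -243/560, 0, …
f∘r: x↦r, Dx↦Dx/r' in L_f ⇒ L₀.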